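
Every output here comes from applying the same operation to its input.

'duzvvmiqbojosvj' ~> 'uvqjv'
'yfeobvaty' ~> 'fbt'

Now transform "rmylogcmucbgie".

Looking at the pairs, the operation is to keep one character in every 3, starting at position 2 (positions 2nd, 5th, 8th, ...).
For "rmylogcmucbgie" the result is "mombe".

mombe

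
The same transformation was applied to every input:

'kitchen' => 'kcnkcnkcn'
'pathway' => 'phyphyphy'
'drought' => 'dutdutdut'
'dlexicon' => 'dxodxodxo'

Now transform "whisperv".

The rule is to keep one character in every 3, starting at position 1 (positions 1st, 4th, 7th, ...), then write the whole string 3 times in a row.
Starting from "whisperv": after the first operation, "wsr"; after the second, "wsrwsrwsr".

wsrwsrwsr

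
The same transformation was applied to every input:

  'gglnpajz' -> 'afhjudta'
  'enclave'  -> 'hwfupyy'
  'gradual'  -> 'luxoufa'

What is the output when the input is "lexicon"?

yrcwihf

What's happening: shift every letter 6 places backward in the alphabet (wrapping around), then move the first character to the end.
For "lexicon", step one produces "fyrcwih"; step two turns that into "yrcwihf".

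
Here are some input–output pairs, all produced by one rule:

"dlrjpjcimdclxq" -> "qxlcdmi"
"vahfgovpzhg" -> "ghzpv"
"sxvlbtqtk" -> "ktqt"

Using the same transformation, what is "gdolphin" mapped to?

nihp

What's happening: take characters alternately from the front and the back (1st, last, 2nd, 2nd-last, ...), then keep every other character starting from the second (positions 2nd, 4th, 6th, ...).
For "gdolphin", step one produces "gndiohlp"; step two turns that into "nihp".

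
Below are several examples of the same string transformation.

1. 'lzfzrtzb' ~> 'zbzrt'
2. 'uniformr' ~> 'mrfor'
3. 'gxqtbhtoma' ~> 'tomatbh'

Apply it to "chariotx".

txrio

The transformation: delete the first 3 characters, then move the first 3 characters to the end (rotate left by 3).
"chariotx" → "riotx" → "txrio".
(Check on "gxqtbhtoma": → "tbhtoma" → "tomatbh" ✓)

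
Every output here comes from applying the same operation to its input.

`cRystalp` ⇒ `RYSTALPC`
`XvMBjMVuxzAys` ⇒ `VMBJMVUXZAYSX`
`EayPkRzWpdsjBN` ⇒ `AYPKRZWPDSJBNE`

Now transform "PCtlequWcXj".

The pattern: move the first character to the end, then convert every letter to uppercase.
Starting from "PCtlequWcXj": after the first operation, "CtlequWcXjP"; after the second, "CTLEQUWCXJP".
(Check on "XvMBjMVuxzAys": → "vMBjMVuxzAysX" → "VMBJMVUXZAYSX" ✓)

CTLEQUWCXJP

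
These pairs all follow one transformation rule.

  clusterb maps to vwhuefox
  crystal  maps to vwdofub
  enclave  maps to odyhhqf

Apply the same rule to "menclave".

Each output is the input with this applied: shift every letter 3 places forward in the alphabet (wrapping around), then move the first 3 characters to the end (rotate left by 3).
For "menclave", step one produces "phqfodyh"; step two turns that into "fodyhphq".
(Check on "enclave": → "hqfodyh" → "odyhhqf" ✓)

fodyhphq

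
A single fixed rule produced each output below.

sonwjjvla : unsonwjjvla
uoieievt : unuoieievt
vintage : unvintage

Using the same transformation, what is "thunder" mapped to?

unthunder

The pattern: prepend "un".
For "thunder" the result is "unthunder".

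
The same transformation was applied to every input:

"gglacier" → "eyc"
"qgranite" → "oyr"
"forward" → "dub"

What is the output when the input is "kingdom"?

iek

In each case the input is transformed by: keep one character in every 3, starting at position 1 (positions 1st, 4th, 7th, ...), then shift every letter 2 places backward in the alphabet (wrapping around).
On "kingdom": the first step gives "kgm", and the second then gives "iek".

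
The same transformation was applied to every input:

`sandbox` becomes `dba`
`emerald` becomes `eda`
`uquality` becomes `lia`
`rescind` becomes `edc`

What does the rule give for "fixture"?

ife

What's happening: sort the characters into reverse alphabetical order, then keep only the last 3 characters.
"fixture" → "xutrife" → "ife".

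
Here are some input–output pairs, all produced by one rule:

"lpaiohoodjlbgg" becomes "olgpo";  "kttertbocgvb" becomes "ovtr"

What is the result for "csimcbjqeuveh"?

Looking at the pairs, the operation is to keep one character in every 3, starting at position 2 (positions 2nd, 5th, 8th, ...), then move the first 2 characters to the end (rotate left by 2).
For "csimcbjqeuveh", step one produces "scqv"; step two turns that into "qvsc".

qvsc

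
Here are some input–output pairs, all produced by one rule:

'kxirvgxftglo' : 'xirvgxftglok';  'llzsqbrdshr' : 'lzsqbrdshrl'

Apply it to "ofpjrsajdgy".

In each case the input is transformed by: move the first character to the end.
For "ofpjrsajdgy" the result is "fpjrsajdgyo".

fpjrsajdgyo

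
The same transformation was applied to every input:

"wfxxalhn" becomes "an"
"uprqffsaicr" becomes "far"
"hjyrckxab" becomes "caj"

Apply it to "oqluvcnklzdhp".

In each case the input is transformed by: move the first 2 characters to the end (rotate left by 2), then keep one character in every 3, starting at position 3 (positions 3rd, 6th, 9th, ...).
So "oqluvcnklzdhp" becomes "vkdo".

vkdo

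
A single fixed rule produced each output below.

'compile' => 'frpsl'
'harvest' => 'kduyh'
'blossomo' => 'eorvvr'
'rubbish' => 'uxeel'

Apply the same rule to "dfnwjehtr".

Looking at the pairs, the operation is to delete the last 2 characters, then shift every letter 3 places forward in the alphabet (wrapping around).
Applying that to "dfnwjehtr" gives "giqzmhk".

giqzmhk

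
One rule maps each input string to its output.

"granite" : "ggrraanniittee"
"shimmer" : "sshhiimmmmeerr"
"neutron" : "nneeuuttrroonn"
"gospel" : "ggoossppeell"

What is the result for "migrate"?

mmiiggrraattee

Each output is the input with this applied: double every character.
"migrate" → "mmiiggrraattee".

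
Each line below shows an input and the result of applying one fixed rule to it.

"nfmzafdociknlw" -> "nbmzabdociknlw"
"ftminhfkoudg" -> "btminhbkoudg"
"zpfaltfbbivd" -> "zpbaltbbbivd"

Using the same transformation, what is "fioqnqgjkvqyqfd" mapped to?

bioqnqgjkvqyqbd

In each case the input is transformed by: replace every "f" with "b".
So "fioqnqgjkvqyqfd" becomes "bioqnqgjkvqyqbd".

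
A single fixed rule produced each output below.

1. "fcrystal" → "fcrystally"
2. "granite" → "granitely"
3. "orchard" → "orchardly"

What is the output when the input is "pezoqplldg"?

The transformation: append "ly".
On "pezoqplldg" that produces "pezoqplldgly".

pezoqplldgly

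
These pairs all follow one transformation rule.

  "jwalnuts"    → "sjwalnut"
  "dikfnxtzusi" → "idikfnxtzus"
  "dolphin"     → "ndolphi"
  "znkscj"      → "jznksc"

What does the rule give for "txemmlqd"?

dtxemmlq

In each case the input is transformed by: move the last character to the front.
Applying that to "txemmlqd" gives "dtxemmlq".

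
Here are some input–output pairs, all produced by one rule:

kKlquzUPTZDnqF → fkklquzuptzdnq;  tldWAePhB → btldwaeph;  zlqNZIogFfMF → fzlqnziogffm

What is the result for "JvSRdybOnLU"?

ujvsrdybonl

In each case the input is transformed by: move the last character to the front, then convert every letter to lowercase.
Starting from "JvSRdybOnLU": after the first operation, "UJvSRdybOnL"; after the second, "ujvsrdybonl".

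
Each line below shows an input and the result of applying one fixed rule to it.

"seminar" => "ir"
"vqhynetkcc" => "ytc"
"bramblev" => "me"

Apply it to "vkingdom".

no

Each output is the input with this applied: move the first character to the end, then keep one character in every 3, starting at position 3 (positions 3rd, 6th, 9th, ...).
For "vkingdom" the result is "no".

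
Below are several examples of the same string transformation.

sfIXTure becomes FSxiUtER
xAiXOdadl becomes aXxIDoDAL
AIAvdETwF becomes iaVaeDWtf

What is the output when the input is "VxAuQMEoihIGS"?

XvUamqOeHIgis

Each output is the input with this applied: swap each adjacent pair of characters (1↔2, 3↔4, ...), then flip the case of every letter.
"VxAuQMEoihIGS" → "xVuAMQoEhiGIS" → "XvUamqOeHIgis".
(Check on "sfIXTure": → "fsXIuTer" → "FSxiUtER" ✓)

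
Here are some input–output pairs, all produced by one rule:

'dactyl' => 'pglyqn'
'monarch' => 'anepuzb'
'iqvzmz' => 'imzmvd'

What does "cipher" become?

curepv

What's happening: shift every letter 13 places forward in the alphabet (wrapping around) — i.e. ROT13, then move the first 2 characters to the end (rotate left by 2).
Starting from "cipher": after the first operation, "pvcure"; after the second, "curepv".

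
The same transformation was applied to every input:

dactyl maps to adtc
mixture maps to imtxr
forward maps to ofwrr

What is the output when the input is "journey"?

ojrue

Looking at the pairs, the operation is to swap each adjacent pair of characters (1↔2, 3↔4, ...), then delete the last 2 characters.
Working it through for "journey": intermediate "ojrueny", final "ojrue".
(Check on "forward": → "ofwrrad" → "ofwrr" ✓)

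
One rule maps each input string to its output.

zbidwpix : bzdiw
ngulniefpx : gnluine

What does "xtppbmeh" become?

txppb

In each case the input is transformed by: delete the last 3 characters, then swap each adjacent pair of characters (1↔2, 3↔4, ...).
"xtppbmeh" → "xtppb" → "txppb".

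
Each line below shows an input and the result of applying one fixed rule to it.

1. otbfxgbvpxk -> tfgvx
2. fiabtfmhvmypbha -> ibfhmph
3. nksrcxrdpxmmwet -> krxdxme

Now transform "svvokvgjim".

In each case the input is transformed by: keep every other character starting from the second (positions 2nd, 4th, 6th, ...).
Applying that to "svvokvgjim" gives "vovjm".

vovjm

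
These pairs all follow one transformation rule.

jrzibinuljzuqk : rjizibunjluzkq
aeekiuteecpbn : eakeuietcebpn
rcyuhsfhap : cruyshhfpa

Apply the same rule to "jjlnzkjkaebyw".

jjnlkzkjeaybw

The pattern: swap each adjacent pair of characters (1↔2, 3↔4, ...).
For "jjlnzkjkaebyw" the result is "jjnlkzkjeaybw".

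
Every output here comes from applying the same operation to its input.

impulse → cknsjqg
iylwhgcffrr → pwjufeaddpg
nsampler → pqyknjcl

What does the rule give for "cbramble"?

czpykzja

The pattern: shift every letter 2 places backward in the alphabet (wrapping around), then swap the first and last characters.
For "cbramble" the result is "czpykzja".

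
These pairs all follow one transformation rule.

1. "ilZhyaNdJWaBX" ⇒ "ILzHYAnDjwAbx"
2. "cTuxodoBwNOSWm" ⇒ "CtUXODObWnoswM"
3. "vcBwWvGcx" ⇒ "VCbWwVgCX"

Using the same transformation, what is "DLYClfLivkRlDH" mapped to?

What's happening: flip the case of every letter.
"DLYClfLivkRlDH" → "dlycLFlIVKrLdh".

dlycLFlIVKrLdh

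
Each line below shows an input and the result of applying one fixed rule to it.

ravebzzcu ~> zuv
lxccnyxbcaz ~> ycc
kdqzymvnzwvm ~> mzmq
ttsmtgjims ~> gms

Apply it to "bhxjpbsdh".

In each case the input is transformed by: keep one character in every 3, starting at position 3 (positions 3rd, 6th, 9th, ...), then move the first character to the end.
For "bhxjpbsdh", step one produces "xbh"; step two turns that into "bhx".
(Check on "lxccnyxbcaz": → "cyc" → "ycc" ✓)

bhx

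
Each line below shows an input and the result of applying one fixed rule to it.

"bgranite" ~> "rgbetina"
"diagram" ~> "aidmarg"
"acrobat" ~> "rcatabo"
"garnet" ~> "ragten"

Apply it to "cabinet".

What's happening: move the first 3 characters to the end (rotate left by 3), then reverse the string.
On "cabinet": the first step gives "inetcab", and the second then gives "bacteni".

bacteni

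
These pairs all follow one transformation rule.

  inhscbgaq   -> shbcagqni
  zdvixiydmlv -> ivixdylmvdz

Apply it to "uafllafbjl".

lfalbfljau

Rule — swap each adjacent pair of characters (1↔2, 3↔4, ...), then move the first 2 characters to the end (rotate left by 2).
Applying both steps to "uafllafbjl": "aulfalbflj", then "lfalbfljau".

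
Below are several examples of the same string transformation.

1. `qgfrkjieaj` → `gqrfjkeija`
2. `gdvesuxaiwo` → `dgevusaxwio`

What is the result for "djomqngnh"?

jdmonqngh

The pattern: swap each adjacent pair of characters (1↔2, 3↔4, ...).
On "djomqngnh" that produces "jdmonqngh".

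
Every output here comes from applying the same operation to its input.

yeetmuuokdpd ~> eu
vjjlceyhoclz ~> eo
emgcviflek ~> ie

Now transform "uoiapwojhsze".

ie

The rule is to keep one character in every 3, starting at position 3 (positions 3rd, 6th, 9th, ...), then keep only the vowels.
Working it through for "uoiapwojhsze": intermediate "iwhe", final "ie".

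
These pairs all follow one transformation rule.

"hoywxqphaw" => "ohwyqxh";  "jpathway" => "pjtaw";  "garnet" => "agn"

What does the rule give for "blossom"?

What's happening: swap each adjacent pair of characters (1↔2, 3↔4, ...), then delete the last 3 characters.
For "blossom", step one produces "lbsoosm"; step two turns that into "lbso".
(Check on "hoywxqphaw": → "ohwyqxhpwa" → "ohwyqxh" ✓)

lbso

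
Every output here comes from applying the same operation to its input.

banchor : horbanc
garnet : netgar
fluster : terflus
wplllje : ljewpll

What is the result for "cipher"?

In each case the input is transformed by: move the last 3 characters to the front (rotate right by 3).
On "cipher" that produces "hercip".

hercip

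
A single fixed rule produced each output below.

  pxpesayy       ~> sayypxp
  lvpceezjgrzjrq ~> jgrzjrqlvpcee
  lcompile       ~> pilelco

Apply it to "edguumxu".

The transformation: swap the front and back halves of the string, then delete the last character.
Applying both steps to "edguumxu": "umxuedgu", then "umxuedg".

umxuedg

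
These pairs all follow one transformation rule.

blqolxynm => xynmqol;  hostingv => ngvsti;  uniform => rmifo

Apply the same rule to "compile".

The transformation: delete the first 2 characters, then move the first 3 characters to the end (rotate left by 3).
So "compile" becomes "lempi".

lempi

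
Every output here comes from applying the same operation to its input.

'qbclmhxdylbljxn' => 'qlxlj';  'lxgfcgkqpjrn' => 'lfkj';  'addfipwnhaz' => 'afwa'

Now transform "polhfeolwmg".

In each case the input is transformed by: keep one character in every 3, starting at position 1 (positions 1st, 4th, 7th, ...).
Doing the same to "polhfeolwmg": "phom".

phom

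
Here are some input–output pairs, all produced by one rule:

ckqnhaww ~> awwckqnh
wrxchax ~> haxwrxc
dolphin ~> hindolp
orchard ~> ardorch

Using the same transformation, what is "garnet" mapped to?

Rule — move the last 3 characters to the front (rotate right by 3).
So "garnet" becomes "netgar".

netgar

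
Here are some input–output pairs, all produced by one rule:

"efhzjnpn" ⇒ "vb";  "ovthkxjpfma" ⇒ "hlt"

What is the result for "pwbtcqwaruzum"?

Looking at the pairs, the operation is to shift every letter 12 places backward in the alphabet (wrapping around), then keep one character in every 3, starting at position 3 (positions 3rd, 6th, 9th, ...).
On "pwbtcqwaruzum": the first step gives "dkphqekofinia", and the second then gives "pefi".

pefi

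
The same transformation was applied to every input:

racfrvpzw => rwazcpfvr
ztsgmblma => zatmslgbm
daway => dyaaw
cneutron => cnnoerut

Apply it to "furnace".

The pattern: take characters alternately from the front and the back (1st, last, 2nd, 2nd-last, ...).
Applying that to "furnace" gives "feucran".

feucran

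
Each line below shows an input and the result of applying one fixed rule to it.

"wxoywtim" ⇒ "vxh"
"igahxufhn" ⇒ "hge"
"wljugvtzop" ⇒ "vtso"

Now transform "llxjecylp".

kix

Rule — keep one character in every 3, starting at position 1 (positions 1st, 4th, 7th, ...), then shift every letter 1 place backward in the alphabet (wrapping around).
On "llxjecylp": the first step gives "ljy", and the second then gives "kix".
(Check on "wljugvtzop": → "wutp" → "vtso" ✓)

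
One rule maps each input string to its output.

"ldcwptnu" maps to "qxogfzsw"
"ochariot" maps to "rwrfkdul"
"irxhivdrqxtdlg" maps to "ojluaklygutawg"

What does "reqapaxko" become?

nruhtdsda

Each output is the input with this applied: shift every letter 3 places forward in the alphabet (wrapping around), then move the last 2 characters to the front (rotate right by 2).
"reqapaxko" → "uhtdsdanr" → "nruhtdsda".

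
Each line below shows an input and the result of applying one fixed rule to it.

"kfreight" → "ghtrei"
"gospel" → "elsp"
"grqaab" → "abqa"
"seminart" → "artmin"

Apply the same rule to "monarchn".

chnnar

Each output is the input with this applied: delete the first 2 characters, then swap the front and back halves of the string.
"monarchn" → "narchn" → "chnnar".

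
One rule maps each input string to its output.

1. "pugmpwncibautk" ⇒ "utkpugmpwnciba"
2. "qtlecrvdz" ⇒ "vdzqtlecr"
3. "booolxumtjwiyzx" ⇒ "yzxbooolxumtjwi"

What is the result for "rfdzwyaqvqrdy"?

rdyrfdzwyaqvq

Looking at the pairs, the operation is to move the last 3 characters to the front (rotate right by 3).
For "rfdzwyaqvqrdy" the result is "rdyrfdzwyaqvq".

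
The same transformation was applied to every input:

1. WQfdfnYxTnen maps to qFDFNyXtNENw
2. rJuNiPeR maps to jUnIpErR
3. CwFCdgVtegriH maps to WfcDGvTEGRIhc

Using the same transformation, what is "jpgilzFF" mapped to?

PGILZffJ

In each case the input is transformed by: flip the case of every letter, then move the first character to the end.
Starting from "jpgilzFF": after the first operation, "JPGILZff"; after the second, "PGILZffJ".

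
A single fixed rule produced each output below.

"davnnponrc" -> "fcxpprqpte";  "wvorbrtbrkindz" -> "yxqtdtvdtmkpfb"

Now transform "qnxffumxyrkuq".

spzhhwozatmws

The rule is to shift every letter 2 places forward in the alphabet (wrapping around).
Doing the same to "qnxffumxyrkuq": "spzhhwozatmws".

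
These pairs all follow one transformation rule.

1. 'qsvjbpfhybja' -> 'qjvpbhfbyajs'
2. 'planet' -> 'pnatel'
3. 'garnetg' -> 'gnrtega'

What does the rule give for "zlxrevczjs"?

zrxvezcsjl

The transformation: swap each adjacent pair of characters (1↔2, 3↔4, ...), then move the first character to the end.
On "zlxrevczjs": the first step gives "lzrxvezcsj", and the second then gives "zrxvezcsjl".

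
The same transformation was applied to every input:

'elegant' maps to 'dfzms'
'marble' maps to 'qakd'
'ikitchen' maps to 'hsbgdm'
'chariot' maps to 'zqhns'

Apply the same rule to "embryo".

aqxn

Rule — delete the first 2 characters, then shift every letter 1 place backward in the alphabet (wrapping around).
"embryo" → "bryo" → "aqxn".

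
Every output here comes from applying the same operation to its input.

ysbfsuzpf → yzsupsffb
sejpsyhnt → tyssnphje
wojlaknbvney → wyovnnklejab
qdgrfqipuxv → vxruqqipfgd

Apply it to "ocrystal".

tyrsloac

Looking at the pairs, the operation is to sort the characters into reverse alphabetical order, then swap each adjacent pair of characters (1↔2, 3↔4, ...).
Applying both steps to "ocrystal": "ytsrolca", then "tyrsloac".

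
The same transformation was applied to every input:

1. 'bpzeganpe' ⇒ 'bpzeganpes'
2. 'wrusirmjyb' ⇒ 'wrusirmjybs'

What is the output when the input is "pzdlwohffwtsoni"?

What's happening: append "s".
So "pzdlwohffwtsoni" becomes "pzdlwohffwtsonis".

pzdlwohffwtsonis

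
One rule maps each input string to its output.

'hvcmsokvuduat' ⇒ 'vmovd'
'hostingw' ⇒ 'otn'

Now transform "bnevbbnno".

nvb

Rule — keep every other character starting from the second (positions 2nd, 4th, 6th, ...), then delete the last character.
Doing the same to "bnevbbnno": "nvb".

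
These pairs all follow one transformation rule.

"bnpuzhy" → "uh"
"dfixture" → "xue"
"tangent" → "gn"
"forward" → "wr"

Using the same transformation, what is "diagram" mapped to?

In each case the input is transformed by: delete the first 2 characters, then keep every other character starting from the second (positions 2nd, 4th, 6th, ...).
On "diagram": the first step gives "agram", and the second then gives "ga".

ga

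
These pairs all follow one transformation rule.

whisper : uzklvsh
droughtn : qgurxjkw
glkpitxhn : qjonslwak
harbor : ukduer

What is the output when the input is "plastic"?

The rule is to shift every letter 3 places forward in the alphabet (wrapping around), then move the last character to the front.
Applying that to "plastic" gives "fsodvwl".
(Check on "harbor": → "kdueru" → "ukduer" ✓)

fsodvwl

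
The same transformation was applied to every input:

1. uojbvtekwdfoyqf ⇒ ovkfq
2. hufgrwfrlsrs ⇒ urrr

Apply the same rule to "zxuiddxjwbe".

The transformation: keep one character in every 3, starting at position 2 (positions 2nd, 5th, 8th, ...).
For "zxuiddxjwbe" the result is "xdje".

xdje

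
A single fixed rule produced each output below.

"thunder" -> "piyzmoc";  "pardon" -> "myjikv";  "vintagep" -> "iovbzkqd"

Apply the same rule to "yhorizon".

jmdujitc

The transformation: shift every letter 5 places backward in the alphabet (wrapping around), then move the first 2 characters to the end (rotate left by 2).
Working it through for "yhorizon": intermediate "tcjmduji", final "jmdujitc".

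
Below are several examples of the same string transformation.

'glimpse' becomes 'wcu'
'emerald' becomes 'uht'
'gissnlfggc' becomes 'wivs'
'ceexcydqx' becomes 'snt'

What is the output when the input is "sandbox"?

Looking at the pairs, the operation is to shift every letter 10 places backward in the alphabet (wrapping around), then keep one character in every 3, starting at position 1 (positions 1st, 4th, 7th, ...).
For "sandbox", step one produces "iqdtren"; step two turns that into "itn".

itn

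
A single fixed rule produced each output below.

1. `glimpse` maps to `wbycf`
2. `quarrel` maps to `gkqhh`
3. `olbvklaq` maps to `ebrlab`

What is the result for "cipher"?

syfx

The transformation: shift every letter 10 places backward in the alphabet (wrapping around), then delete the last 2 characters.
Starting from "cipher": after the first operation, "syfxuh"; after the second, "syfx".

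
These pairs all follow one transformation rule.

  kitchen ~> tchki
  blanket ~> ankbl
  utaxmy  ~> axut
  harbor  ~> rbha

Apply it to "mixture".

xtumi

The transformation: delete the last 2 characters, then move the first 2 characters to the end (rotate left by 2).
"mixture" → "mixtu" → "xtumi".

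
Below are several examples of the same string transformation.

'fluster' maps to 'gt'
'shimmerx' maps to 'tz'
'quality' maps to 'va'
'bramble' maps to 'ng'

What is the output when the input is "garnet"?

gv

Rule — shift every letter 2 places forward in the alphabet (wrapping around), then keep only the last 2 characters.
Applying both steps to "garnet": "ictpgv", then "gv".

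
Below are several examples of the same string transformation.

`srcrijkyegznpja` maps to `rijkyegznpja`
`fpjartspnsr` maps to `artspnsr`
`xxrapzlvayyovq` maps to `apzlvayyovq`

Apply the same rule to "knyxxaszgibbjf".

xxaszgibbjf

The transformation: delete the first 3 characters.
So "knyxxaszgibbjf" becomes "xxaszgibbjf".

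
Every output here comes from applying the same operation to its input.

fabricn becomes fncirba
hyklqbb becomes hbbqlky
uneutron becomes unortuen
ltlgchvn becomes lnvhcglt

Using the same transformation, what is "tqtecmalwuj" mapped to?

tjuwlamcetq

The pattern: reverse the string, then move the last character to the front.
Applying that to "tqtecmalwuj" gives "tjuwlamcetq".
(Check on "fabricn": → "ncirbaf" → "fncirba" ✓)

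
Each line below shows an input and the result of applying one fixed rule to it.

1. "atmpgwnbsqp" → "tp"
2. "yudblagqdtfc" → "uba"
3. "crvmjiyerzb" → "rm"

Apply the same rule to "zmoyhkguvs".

Rule — keep every other character starting from the second (positions 2nd, 4th, 6th, ...), then delete the last 3 characters.
Applying both steps to "zmoyhkguvs": "mykus", then "my".

my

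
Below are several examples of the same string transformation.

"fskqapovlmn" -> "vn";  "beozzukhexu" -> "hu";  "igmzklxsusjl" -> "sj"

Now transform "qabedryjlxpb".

The pattern: keep one character in every 3, starting at position 2 (positions 2nd, 5th, 8th, ...), then delete the first 2 characters.
On "qabedryjlxpb": the first step gives "adjp", and the second then gives "jp".

jp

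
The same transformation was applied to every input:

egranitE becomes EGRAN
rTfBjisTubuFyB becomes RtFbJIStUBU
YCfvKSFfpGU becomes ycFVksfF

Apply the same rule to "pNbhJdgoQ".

PnBHjD

The rule is to flip the case of every letter, then delete the last 3 characters.
Starting from "pNbhJdgoQ": after the first operation, "PnBHjDGOq"; after the second, "PnBHjD".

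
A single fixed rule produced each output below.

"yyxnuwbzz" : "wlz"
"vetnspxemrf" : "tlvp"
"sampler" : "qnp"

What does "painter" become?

The rule is to keep one character in every 3, starting at position 1 (positions 1st, 4th, 7th, ...), then shift every letter 2 places backward in the alphabet (wrapping around).
For "painter", step one produces "pnr"; step two turns that into "nlp".

nlp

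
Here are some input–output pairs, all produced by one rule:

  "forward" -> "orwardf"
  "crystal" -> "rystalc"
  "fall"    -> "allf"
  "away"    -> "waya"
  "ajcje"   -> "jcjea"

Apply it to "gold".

The pattern: move the first character to the end.
Applying that to "gold" gives "oldg".

oldg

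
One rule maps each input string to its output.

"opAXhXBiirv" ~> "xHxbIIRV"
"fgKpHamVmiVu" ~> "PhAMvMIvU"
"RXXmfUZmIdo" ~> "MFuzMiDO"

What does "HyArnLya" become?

RNlYA

The transformation: delete the first 3 characters, then flip the case of every letter.
Starting from "HyArnLya": after the first operation, "rnLya"; after the second, "RNlYA".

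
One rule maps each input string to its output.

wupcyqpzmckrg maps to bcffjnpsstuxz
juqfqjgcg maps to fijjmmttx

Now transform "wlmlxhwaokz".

acdknooprzz

Looking at the pairs, the operation is to shift every letter 3 places forward in the alphabet (wrapping around), then sort the characters into alphabetical order.
For "wlmlxhwaokz", step one produces "zopoakzdrnc"; step two turns that into "acdknooprzz".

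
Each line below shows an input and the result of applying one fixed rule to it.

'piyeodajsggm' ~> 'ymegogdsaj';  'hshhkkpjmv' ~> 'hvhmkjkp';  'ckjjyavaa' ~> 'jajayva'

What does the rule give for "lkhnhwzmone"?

hennhowmz

The transformation: delete the first 2 characters, then take characters alternately from the front and the back (1st, last, 2nd, 2nd-last, ...).
On "lkhnhwzmone": the first step gives "hnhwzmone", and the second then gives "hennhowmz".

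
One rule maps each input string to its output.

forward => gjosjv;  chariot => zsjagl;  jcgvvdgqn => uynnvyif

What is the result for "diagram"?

Each output is the input with this applied: delete the first character, then shift every letter 8 places backward in the alphabet (wrapping around).
Starting from "diagram": after the first operation, "iagram"; after the second, "asyjse".
(Check on "forward": → "orward" → "gjosjv" ✓)

asyjse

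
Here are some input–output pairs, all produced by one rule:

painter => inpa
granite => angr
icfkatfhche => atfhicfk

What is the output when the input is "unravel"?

The transformation: delete the last 3 characters, then swap the front and back halves of the string.
Working it through for "unravel": intermediate "unra", final "raun".
(Check on "painter": → "pain" → "inpa" ✓)

raun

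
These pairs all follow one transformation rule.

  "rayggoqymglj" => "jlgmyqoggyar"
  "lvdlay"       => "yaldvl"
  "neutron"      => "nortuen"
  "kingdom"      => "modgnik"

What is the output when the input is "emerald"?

The rule is to reverse the string.
Doing the same to "emerald": "dlareme".

dlareme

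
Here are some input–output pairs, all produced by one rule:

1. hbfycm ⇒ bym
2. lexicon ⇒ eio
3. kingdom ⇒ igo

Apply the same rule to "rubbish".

ubs

Looking at the pairs, the operation is to keep every other character starting from the second (positions 2nd, 4th, 6th, ...).
On "rubbish" that produces "ubs".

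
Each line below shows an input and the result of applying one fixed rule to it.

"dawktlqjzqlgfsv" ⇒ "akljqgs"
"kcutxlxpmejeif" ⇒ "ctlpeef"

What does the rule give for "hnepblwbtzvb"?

The rule is to keep every other character starting from the second (positions 2nd, 4th, 6th, ...).
On "hnepblwbtzvb" that produces "nplbzb".

nplbzb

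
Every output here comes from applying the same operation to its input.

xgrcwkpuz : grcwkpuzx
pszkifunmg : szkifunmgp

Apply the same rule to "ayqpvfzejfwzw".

Looking at the pairs, the operation is to move the first character to the end.
On "ayqpvfzejfwzw" that produces "yqpvfzejfwzwa".

yqpvfzejfwzwa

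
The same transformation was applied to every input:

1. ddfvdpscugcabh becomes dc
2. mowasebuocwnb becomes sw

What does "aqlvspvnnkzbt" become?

sz

The rule is to keep every other character starting from the first (positions 1st, 3rd, 5th, ...), then keep one character in every 3, starting at position 3 (positions 3rd, 6th, 9th, ...).
"aqlvspvnnkzbt" → "alsvnzt" → "sz".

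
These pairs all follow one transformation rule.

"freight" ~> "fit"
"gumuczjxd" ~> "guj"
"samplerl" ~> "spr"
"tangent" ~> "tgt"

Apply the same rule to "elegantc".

egt

Looking at the pairs, the operation is to keep one character in every 3, starting at position 1 (positions 1st, 4th, 7th, ...).
So "elegantc" becomes "egt".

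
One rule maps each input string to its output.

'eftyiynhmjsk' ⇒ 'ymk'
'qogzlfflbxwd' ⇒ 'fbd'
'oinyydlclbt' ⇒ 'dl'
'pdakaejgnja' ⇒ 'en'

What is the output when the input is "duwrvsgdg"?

In each case the input is transformed by: keep one character in every 3, starting at position 3 (positions 3rd, 6th, 9th, ...), then delete the first character.
Working it through for "duwrvsgdg": intermediate "wsg", final "sg".

sg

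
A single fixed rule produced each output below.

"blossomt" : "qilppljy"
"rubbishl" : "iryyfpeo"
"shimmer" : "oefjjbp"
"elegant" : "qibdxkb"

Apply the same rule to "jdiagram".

The rule is to swap the first and last characters, then shift every letter 3 places backward in the alphabet (wrapping around).
On "jdiagram": the first step gives "mdiagraj", and the second then gives "jafxdoxg".
(Check on "blossomt": → "tlossomb" → "qilppljy" ✓)

jafxdoxg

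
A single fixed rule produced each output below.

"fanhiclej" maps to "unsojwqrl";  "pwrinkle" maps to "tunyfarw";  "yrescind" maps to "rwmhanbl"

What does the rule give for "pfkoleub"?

Each output is the input with this applied: shift every letter 9 places forward in the alphabet (wrapping around), then move the last 3 characters to the front (rotate right by 3).
Doing the same to "pfkoleub": "ndkyotxu".

ndkyotxu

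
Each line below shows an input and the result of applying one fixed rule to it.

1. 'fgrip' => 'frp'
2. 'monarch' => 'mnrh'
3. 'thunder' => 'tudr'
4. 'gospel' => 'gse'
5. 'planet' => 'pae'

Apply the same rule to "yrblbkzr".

ybbz

The transformation: keep every other character starting from the first (positions 1st, 3rd, 5th, ...).
For "yrblbkzr" the result is "ybbz".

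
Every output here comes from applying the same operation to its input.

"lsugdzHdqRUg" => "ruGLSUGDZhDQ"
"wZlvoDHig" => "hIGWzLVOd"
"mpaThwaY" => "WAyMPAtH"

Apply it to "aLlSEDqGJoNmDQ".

MdqAlLsedQgjOn

Looking at the pairs, the operation is to flip the case of every letter, then move the last 3 characters to the front (rotate right by 3).
"aLlSEDqGJoNmDQ" → "AlLsedQgjOnMdq" → "MdqAlLsedQgjOn".
(Check on "lsugdzHdqRUg": → "LSUGDZhDQruG" → "ruGLSUGDZhDQ" ✓)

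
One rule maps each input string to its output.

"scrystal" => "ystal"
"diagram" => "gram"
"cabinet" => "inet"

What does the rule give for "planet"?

The transformation: delete the first 3 characters.
So "planet" becomes "net".

net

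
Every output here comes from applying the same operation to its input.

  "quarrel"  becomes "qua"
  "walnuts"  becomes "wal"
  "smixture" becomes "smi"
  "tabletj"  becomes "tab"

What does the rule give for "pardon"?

par

Each output is the input with this applied: keep only the first 3 characters.
Doing the same to "pardon": "par".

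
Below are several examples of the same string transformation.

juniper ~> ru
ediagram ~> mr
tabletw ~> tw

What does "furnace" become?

Looking at the pairs, the operation is to sort the characters into alphabetical order, then keep only the last 2 characters.
Starting from "furnace": after the first operation, "acefnru"; after the second, "ru".

ru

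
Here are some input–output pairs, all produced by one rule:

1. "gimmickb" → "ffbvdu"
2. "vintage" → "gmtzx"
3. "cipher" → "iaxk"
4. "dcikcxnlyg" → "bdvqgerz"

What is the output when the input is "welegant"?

exztgm

Each output is the input with this applied: shift every letter 7 places backward in the alphabet (wrapping around), then delete the first 2 characters.
Working it through for "welegant": intermediate "pxexztgm", final "exztgm".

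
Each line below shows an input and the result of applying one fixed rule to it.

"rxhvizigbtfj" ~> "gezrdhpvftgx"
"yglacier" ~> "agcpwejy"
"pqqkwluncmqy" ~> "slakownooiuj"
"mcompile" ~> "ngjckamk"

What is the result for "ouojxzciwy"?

In each case the input is transformed by: shift every letter 2 places backward in the alphabet (wrapping around), then swap the front and back halves of the string.
For "ouojxzciwy", step one produces "msmhvxaguw"; step two turns that into "xaguwmsmhv".
(Check on "rxhvizigbtfj": → "pvftgxgezrdh" → "gezrdhpvftgx" ✓)

xaguwmsmhv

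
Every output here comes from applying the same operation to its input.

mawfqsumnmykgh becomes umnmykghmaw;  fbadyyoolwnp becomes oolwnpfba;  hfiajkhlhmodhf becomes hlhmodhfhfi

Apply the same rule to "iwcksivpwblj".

The pattern: move the first 3 characters to the end (rotate left by 3), then delete the first 3 characters.
Applying both steps to "iwcksivpwblj": "ksivpwbljiwc", then "vpwbljiwc".
(Check on "hfiajkhlhmodhf": → "ajkhlhmodhfhfi" → "hlhmodhfhfi" ✓)

vpwbljiwc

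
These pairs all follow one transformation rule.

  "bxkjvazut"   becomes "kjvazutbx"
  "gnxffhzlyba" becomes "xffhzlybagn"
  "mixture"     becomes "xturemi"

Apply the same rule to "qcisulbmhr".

The pattern: move the first 2 characters to the end (rotate left by 2).
For "qcisulbmhr" the result is "isulbmhrqc".

isulbmhrqc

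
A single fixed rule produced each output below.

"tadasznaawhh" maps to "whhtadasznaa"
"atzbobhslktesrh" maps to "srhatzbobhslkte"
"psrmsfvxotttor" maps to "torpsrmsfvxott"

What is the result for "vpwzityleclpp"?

lppvpwzitylec

The pattern: move the last 3 characters to the front (rotate right by 3).
Applying that to "vpwzityleclpp" gives "lppvpwzitylec".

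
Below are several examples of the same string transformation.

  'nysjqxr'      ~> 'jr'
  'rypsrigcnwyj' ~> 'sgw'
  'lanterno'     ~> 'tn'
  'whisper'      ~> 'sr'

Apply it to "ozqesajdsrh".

ejr

Looking at the pairs, the operation is to keep one character in every 3, starting at position 1 (positions 1st, 4th, 7th, ...), then delete the first character.
Starting from "ozqesajdsrh": after the first operation, "oejr"; after the second, "ejr".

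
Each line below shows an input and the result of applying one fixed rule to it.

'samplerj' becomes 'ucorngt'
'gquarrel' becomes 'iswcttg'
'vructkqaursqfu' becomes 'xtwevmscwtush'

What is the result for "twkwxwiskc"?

In each case the input is transformed by: shift every letter 2 places forward in the alphabet (wrapping around), then delete the last character.
Working it through for "twkwxwiskc": intermediate "vymyzykume", final "vymyzykum".

vymyzykum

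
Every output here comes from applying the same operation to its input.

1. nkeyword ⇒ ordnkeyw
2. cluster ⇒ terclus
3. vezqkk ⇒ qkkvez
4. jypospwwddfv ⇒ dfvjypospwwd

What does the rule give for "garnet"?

netgar

The pattern: move the last 3 characters to the front (rotate right by 3).
Doing the same to "garnet": "netgar".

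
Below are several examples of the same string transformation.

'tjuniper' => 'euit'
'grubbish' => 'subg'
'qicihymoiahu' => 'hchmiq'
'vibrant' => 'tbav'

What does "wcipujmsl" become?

Looking at the pairs, the operation is to keep every other character starting from the first (positions 1st, 3rd, 5th, ...), then swap the first and last characters.
"wcipujmsl" → "wiuml" → "liumw".

liumw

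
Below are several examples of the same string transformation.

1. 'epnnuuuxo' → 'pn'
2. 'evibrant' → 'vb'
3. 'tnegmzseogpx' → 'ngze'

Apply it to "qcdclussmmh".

Looking at the pairs, the operation is to keep every other character starting from the second (positions 2nd, 4th, 6th, ...), then delete the last 2 characters.
Working it through for "qcdclussmmh": intermediate "ccusm", final "ccu".

ccu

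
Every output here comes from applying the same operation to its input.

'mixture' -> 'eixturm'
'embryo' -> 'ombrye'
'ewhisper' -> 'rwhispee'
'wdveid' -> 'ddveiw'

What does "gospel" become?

lospeg

The transformation: swap the first and last characters.
For "gospel" the result is "lospeg".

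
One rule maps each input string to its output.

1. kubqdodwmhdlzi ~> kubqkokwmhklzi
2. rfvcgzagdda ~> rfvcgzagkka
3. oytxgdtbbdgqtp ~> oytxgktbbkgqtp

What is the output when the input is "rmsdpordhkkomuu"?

In each case the input is transformed by: replace every "d" with "k".
On "rmsdpordhkkomuu" that produces "rmskporkhkkomuu".

rmskporkhkkomuu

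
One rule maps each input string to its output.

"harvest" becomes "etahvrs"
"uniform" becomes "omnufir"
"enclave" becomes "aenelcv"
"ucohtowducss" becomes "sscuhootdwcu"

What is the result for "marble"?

The pattern: swap each adjacent pair of characters (1↔2, 3↔4, ...), then move the last 2 characters to the front (rotate right by 2).
For "marble", step one produces "ambrel"; step two turns that into "elambr".
(Check on "ucohtowducss": → "cuhootdwcuss" → "sscuhootdwcu" ✓)

elambr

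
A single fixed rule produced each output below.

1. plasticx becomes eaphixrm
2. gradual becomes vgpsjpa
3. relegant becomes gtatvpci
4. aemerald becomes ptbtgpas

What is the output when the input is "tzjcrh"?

The pattern: shift every letter 11 places backward in the alphabet (wrapping around).
For "tzjcrh" the result is "ioyrgw".

ioyrgw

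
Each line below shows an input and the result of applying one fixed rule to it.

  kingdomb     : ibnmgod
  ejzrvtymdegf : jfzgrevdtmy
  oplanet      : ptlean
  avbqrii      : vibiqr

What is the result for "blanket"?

ltaenk

The transformation: delete the first character, then take characters alternately from the front and the back (1st, last, 2nd, 2nd-last, ...).
Applying both steps to "blanket": "lanket", then "ltaenk".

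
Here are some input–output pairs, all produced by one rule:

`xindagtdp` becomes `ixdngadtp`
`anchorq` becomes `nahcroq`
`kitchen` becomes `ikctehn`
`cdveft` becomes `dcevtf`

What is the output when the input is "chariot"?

hcraoit

In each case the input is transformed by: swap each adjacent pair of characters (1↔2, 3↔4, ...).
So "chariot" becomes "hcraoit".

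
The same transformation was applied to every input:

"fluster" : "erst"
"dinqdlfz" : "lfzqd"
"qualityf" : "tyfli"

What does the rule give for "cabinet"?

The transformation: delete the first 3 characters, then move the first 2 characters to the end (rotate left by 2).
Applying both steps to "cabinet": "inet", then "etin".

etin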